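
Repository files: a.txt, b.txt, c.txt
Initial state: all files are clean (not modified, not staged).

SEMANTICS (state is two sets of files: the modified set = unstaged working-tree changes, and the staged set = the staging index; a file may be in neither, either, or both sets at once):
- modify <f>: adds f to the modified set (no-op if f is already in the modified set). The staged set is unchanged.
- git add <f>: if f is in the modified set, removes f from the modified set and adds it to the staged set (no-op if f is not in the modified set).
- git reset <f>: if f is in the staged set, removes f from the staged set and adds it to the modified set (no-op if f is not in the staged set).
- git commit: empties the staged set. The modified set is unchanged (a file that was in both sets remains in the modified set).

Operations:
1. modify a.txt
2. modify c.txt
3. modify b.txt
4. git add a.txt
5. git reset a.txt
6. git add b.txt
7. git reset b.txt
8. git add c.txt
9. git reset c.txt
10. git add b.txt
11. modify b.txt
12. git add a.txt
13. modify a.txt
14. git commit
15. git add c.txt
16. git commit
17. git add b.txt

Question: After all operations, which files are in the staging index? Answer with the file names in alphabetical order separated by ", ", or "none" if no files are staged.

After op 1 (modify a.txt): modified={a.txt} staged={none}
After op 2 (modify c.txt): modified={a.txt, c.txt} staged={none}
After op 3 (modify b.txt): modified={a.txt, b.txt, c.txt} staged={none}
After op 4 (git add a.txt): modified={b.txt, c.txt} staged={a.txt}
After op 5 (git reset a.txt): modified={a.txt, b.txt, c.txt} staged={none}
After op 6 (git add b.txt): modified={a.txt, c.txt} staged={b.txt}
After op 7 (git reset b.txt): modified={a.txt, b.txt, c.txt} staged={none}
After op 8 (git add c.txt): modified={a.txt, b.txt} staged={c.txt}
After op 9 (git reset c.txt): modified={a.txt, b.txt, c.txt} staged={none}
After op 10 (git add b.txt): modified={a.txt, c.txt} staged={b.txt}
After op 11 (modify b.txt): modified={a.txt, b.txt, c.txt} staged={b.txt}
After op 12 (git add a.txt): modified={b.txt, c.txt} staged={a.txt, b.txt}
After op 13 (modify a.txt): modified={a.txt, b.txt, c.txt} staged={a.txt, b.txt}
After op 14 (git commit): modified={a.txt, b.txt, c.txt} staged={none}
After op 15 (git add c.txt): modified={a.txt, b.txt} staged={c.txt}
After op 16 (git commit): modified={a.txt, b.txt} staged={none}
After op 17 (git add b.txt): modified={a.txt} staged={b.txt}

Answer: b.txt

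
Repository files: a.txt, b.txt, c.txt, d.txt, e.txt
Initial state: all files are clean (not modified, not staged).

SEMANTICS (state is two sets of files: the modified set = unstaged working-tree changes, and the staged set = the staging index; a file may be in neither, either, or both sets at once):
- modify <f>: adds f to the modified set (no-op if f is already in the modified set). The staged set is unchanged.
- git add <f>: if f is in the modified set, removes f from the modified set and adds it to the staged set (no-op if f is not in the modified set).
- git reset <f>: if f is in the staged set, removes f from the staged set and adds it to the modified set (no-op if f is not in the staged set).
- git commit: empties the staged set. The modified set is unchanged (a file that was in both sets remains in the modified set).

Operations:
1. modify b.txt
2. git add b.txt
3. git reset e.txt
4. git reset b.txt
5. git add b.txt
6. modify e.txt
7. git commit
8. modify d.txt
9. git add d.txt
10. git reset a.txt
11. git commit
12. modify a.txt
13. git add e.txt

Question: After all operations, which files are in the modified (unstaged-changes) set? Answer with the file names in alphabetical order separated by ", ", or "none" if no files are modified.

Answer: a.txt

Derivation:
After op 1 (modify b.txt): modified={b.txt} staged={none}
After op 2 (git add b.txt): modified={none} staged={b.txt}
After op 3 (git reset e.txt): modified={none} staged={b.txt}
After op 4 (git reset b.txt): modified={b.txt} staged={none}
After op 5 (git add b.txt): modified={none} staged={b.txt}
After op 6 (modify e.txt): modified={e.txt} staged={b.txt}
After op 7 (git commit): modified={e.txt} staged={none}
After op 8 (modify d.txt): modified={d.txt, e.txt} staged={none}
After op 9 (git add d.txt): modified={e.txt} staged={d.txt}
After op 10 (git reset a.txt): modified={e.txt} staged={d.txt}
After op 11 (git commit): modified={e.txt} staged={none}
After op 12 (modify a.txt): modified={a.txt, e.txt} staged={none}
After op 13 (git add e.txt): modified={a.txt} staged={e.txt}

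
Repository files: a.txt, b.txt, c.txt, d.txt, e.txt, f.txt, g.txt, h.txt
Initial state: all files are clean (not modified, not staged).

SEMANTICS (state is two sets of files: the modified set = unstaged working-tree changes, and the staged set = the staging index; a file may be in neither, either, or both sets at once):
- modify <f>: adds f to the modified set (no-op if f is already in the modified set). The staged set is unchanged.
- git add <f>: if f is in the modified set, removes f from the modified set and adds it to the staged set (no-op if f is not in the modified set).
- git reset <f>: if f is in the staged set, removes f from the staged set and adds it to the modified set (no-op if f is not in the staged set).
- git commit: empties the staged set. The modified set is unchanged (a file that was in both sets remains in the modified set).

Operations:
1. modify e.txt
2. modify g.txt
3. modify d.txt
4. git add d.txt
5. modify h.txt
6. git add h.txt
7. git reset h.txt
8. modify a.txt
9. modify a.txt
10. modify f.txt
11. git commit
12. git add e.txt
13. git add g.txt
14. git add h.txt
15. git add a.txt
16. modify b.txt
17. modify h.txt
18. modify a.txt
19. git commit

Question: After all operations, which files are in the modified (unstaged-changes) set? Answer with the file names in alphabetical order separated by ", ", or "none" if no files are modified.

Answer: a.txt, b.txt, f.txt, h.txt

Derivation:
After op 1 (modify e.txt): modified={e.txt} staged={none}
After op 2 (modify g.txt): modified={e.txt, g.txt} staged={none}
After op 3 (modify d.txt): modified={d.txt, e.txt, g.txt} staged={none}
After op 4 (git add d.txt): modified={e.txt, g.txt} staged={d.txt}
After op 5 (modify h.txt): modified={e.txt, g.txt, h.txt} staged={d.txt}
After op 6 (git add h.txt): modified={e.txt, g.txt} staged={d.txt, h.txt}
After op 7 (git reset h.txt): modified={e.txt, g.txt, h.txt} staged={d.txt}
After op 8 (modify a.txt): modified={a.txt, e.txt, g.txt, h.txt} staged={d.txt}
After op 9 (modify a.txt): modified={a.txt, e.txt, g.txt, h.txt} staged={d.txt}
After op 10 (modify f.txt): modified={a.txt, e.txt, f.txt, g.txt, h.txt} staged={d.txt}
After op 11 (git commit): modified={a.txt, e.txt, f.txt, g.txt, h.txt} staged={none}
After op 12 (git add e.txt): modified={a.txt, f.txt, g.txt, h.txt} staged={e.txt}
After op 13 (git add g.txt): modified={a.txt, f.txt, h.txt} staged={e.txt, g.txt}
After op 14 (git add h.txt): modified={a.txt, f.txt} staged={e.txt, g.txt, h.txt}
After op 15 (git add a.txt): modified={f.txt} staged={a.txt, e.txt, g.txt, h.txt}
After op 16 (modify b.txt): modified={b.txt, f.txt} staged={a.txt, e.txt, g.txt, h.txt}
After op 17 (modify h.txt): modified={b.txt, f.txt, h.txt} staged={a.txt, e.txt, g.txt, h.txt}
After op 18 (modify a.txt): modified={a.txt, b.txt, f.txt, h.txt} staged={a.txt, e.txt, g.txt, h.txt}
After op 19 (git commit): modified={a.txt, b.txt, f.txt, h.txt} staged={none}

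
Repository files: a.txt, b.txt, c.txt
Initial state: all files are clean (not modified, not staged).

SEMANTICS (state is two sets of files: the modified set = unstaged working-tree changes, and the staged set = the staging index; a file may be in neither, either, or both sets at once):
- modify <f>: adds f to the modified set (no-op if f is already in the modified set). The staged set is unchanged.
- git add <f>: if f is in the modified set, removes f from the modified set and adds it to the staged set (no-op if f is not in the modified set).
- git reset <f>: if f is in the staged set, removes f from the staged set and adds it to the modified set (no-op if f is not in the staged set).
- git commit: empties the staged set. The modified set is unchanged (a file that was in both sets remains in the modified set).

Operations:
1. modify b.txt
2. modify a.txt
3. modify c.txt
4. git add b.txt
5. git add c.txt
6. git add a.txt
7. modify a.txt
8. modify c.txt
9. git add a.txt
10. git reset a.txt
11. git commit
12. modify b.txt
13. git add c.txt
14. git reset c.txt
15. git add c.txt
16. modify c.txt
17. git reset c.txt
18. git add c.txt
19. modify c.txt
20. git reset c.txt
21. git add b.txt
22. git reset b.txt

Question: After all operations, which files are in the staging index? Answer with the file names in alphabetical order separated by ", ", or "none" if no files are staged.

Answer: none

Derivation:
After op 1 (modify b.txt): modified={b.txt} staged={none}
After op 2 (modify a.txt): modified={a.txt, b.txt} staged={none}
After op 3 (modify c.txt): modified={a.txt, b.txt, c.txt} staged={none}
After op 4 (git add b.txt): modified={a.txt, c.txt} staged={b.txt}
After op 5 (git add c.txt): modified={a.txt} staged={b.txt, c.txt}
After op 6 (git add a.txt): modified={none} staged={a.txt, b.txt, c.txt}
After op 7 (modify a.txt): modified={a.txt} staged={a.txt, b.txt, c.txt}
After op 8 (modify c.txt): modified={a.txt, c.txt} staged={a.txt, b.txt, c.txt}
After op 9 (git add a.txt): modified={c.txt} staged={a.txt, b.txt, c.txt}
After op 10 (git reset a.txt): modified={a.txt, c.txt} staged={b.txt, c.txt}
After op 11 (git commit): modified={a.txt, c.txt} staged={none}
After op 12 (modify b.txt): modified={a.txt, b.txt, c.txt} staged={none}
After op 13 (git add c.txt): modified={a.txt, b.txt} staged={c.txt}
After op 14 (git reset c.txt): modified={a.txt, b.txt, c.txt} staged={none}
After op 15 (git add c.txt): modified={a.txt, b.txt} staged={c.txt}
After op 16 (modify c.txt): modified={a.txt, b.txt, c.txt} staged={c.txt}
After op 17 (git reset c.txt): modified={a.txt, b.txt, c.txt} staged={none}
After op 18 (git add c.txt): modified={a.txt, b.txt} staged={c.txt}
After op 19 (modify c.txt): modified={a.txt, b.txt, c.txt} staged={c.txt}
After op 20 (git reset c.txt): modified={a.txt, b.txt, c.txt} staged={none}
After op 21 (git add b.txt): modified={a.txt, c.txt} staged={b.txt}
After op 22 (git reset b.txt): modified={a.txt, b.txt, c.txt} staged={none}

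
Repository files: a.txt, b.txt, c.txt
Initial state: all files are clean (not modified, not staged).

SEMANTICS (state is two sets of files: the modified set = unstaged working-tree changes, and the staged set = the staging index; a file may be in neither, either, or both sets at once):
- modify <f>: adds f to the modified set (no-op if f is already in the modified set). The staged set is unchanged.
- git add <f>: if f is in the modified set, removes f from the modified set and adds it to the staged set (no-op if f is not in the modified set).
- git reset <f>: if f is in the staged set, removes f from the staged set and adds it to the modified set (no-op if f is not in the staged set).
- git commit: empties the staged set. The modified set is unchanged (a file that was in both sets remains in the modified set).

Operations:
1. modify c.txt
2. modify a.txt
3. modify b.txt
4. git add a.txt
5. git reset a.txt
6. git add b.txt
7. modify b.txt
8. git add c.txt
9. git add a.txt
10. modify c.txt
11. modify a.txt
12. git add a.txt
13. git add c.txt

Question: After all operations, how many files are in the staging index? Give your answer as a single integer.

After op 1 (modify c.txt): modified={c.txt} staged={none}
After op 2 (modify a.txt): modified={a.txt, c.txt} staged={none}
After op 3 (modify b.txt): modified={a.txt, b.txt, c.txt} staged={none}
After op 4 (git add a.txt): modified={b.txt, c.txt} staged={a.txt}
After op 5 (git reset a.txt): modified={a.txt, b.txt, c.txt} staged={none}
After op 6 (git add b.txt): modified={a.txt, c.txt} staged={b.txt}
After op 7 (modify b.txt): modified={a.txt, b.txt, c.txt} staged={b.txt}
After op 8 (git add c.txt): modified={a.txt, b.txt} staged={b.txt, c.txt}
After op 9 (git add a.txt): modified={b.txt} staged={a.txt, b.txt, c.txt}
After op 10 (modify c.txt): modified={b.txt, c.txt} staged={a.txt, b.txt, c.txt}
After op 11 (modify a.txt): modified={a.txt, b.txt, c.txt} staged={a.txt, b.txt, c.txt}
After op 12 (git add a.txt): modified={b.txt, c.txt} staged={a.txt, b.txt, c.txt}
After op 13 (git add c.txt): modified={b.txt} staged={a.txt, b.txt, c.txt}
Final staged set: {a.txt, b.txt, c.txt} -> count=3

Answer: 3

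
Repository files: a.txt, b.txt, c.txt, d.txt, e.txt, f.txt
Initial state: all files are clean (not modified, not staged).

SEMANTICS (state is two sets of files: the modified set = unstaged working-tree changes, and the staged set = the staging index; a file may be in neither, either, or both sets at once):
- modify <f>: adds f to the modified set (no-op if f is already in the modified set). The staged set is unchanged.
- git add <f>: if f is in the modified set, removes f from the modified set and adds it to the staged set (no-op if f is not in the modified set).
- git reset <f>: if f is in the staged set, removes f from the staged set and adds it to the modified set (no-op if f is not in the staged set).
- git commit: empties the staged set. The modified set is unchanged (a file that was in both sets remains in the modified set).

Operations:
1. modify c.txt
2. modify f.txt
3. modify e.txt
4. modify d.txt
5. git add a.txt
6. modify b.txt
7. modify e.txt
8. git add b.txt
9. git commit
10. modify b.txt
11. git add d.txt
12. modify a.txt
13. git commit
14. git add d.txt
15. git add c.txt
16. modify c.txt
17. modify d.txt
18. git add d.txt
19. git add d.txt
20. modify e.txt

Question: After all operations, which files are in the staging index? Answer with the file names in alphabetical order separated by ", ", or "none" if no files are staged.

Answer: c.txt, d.txt

Derivation:
After op 1 (modify c.txt): modified={c.txt} staged={none}
After op 2 (modify f.txt): modified={c.txt, f.txt} staged={none}
After op 3 (modify e.txt): modified={c.txt, e.txt, f.txt} staged={none}
After op 4 (modify d.txt): modified={c.txt, d.txt, e.txt, f.txt} staged={none}
After op 5 (git add a.txt): modified={c.txt, d.txt, e.txt, f.txt} staged={none}
After op 6 (modify b.txt): modified={b.txt, c.txt, d.txt, e.txt, f.txt} staged={none}
After op 7 (modify e.txt): modified={b.txt, c.txt, d.txt, e.txt, f.txt} staged={none}
After op 8 (git add b.txt): modified={c.txt, d.txt, e.txt, f.txt} staged={b.txt}
After op 9 (git commit): modified={c.txt, d.txt, e.txt, f.txt} staged={none}
After op 10 (modify b.txt): modified={b.txt, c.txt, d.txt, e.txt, f.txt} staged={none}
After op 11 (git add d.txt): modified={b.txt, c.txt, e.txt, f.txt} staged={d.txt}
After op 12 (modify a.txt): modified={a.txt, b.txt, c.txt, e.txt, f.txt} staged={d.txt}
After op 13 (git commit): modified={a.txt, b.txt, c.txt, e.txt, f.txt} staged={none}
After op 14 (git add d.txt): modified={a.txt, b.txt, c.txt, e.txt, f.txt} staged={none}
After op 15 (git add c.txt): modified={a.txt, b.txt, e.txt, f.txt} staged={c.txt}
After op 16 (modify c.txt): modified={a.txt, b.txt, c.txt, e.txt, f.txt} staged={c.txt}
After op 17 (modify d.txt): modified={a.txt, b.txt, c.txt, d.txt, e.txt, f.txt} staged={c.txt}
After op 18 (git add d.txt): modified={a.txt, b.txt, c.txt, e.txt, f.txt} staged={c.txt, d.txt}
After op 19 (git add d.txt): modified={a.txt, b.txt, c.txt, e.txt, f.txt} staged={c.txt, d.txt}
After op 20 (modify e.txt): modified={a.txt, b.txt, c.txt, e.txt, f.txt} staged={c.txt, d.txt}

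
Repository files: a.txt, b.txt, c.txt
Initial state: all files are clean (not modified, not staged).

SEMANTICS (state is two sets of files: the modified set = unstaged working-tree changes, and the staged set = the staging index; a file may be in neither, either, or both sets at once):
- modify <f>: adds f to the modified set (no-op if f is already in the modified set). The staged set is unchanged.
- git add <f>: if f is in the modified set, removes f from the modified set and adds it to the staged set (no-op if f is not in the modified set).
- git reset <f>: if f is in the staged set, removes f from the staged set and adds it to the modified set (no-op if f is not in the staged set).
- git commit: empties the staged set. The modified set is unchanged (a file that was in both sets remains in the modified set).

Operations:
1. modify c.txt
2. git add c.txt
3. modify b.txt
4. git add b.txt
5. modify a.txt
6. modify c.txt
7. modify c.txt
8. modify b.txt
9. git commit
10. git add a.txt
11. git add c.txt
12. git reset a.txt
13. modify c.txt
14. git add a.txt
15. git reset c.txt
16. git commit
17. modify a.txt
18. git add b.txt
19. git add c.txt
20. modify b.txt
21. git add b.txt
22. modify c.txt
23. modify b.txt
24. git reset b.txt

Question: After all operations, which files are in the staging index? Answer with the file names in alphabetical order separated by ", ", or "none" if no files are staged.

After op 1 (modify c.txt): modified={c.txt} staged={none}
After op 2 (git add c.txt): modified={none} staged={c.txt}
After op 3 (modify b.txt): modified={b.txt} staged={c.txt}
After op 4 (git add b.txt): modified={none} staged={b.txt, c.txt}
After op 5 (modify a.txt): modified={a.txt} staged={b.txt, c.txt}
After op 6 (modify c.txt): modified={a.txt, c.txt} staged={b.txt, c.txt}
After op 7 (modify c.txt): modified={a.txt, c.txt} staged={b.txt, c.txt}
After op 8 (modify b.txt): modified={a.txt, b.txt, c.txt} staged={b.txt, c.txt}
After op 9 (git commit): modified={a.txt, b.txt, c.txt} staged={none}
After op 10 (git add a.txt): modified={b.txt, c.txt} staged={a.txt}
After op 11 (git add c.txt): modified={b.txt} staged={a.txt, c.txt}
After op 12 (git reset a.txt): modified={a.txt, b.txt} staged={c.txt}
After op 13 (modify c.txt): modified={a.txt, b.txt, c.txt} staged={c.txt}
After op 14 (git add a.txt): modified={b.txt, c.txt} staged={a.txt, c.txt}
After op 15 (git reset c.txt): modified={b.txt, c.txt} staged={a.txt}
After op 16 (git commit): modified={b.txt, c.txt} staged={none}
After op 17 (modify a.txt): modified={a.txt, b.txt, c.txt} staged={none}
After op 18 (git add b.txt): modified={a.txt, c.txt} staged={b.txt}
After op 19 (git add c.txt): modified={a.txt} staged={b.txt, c.txt}
After op 20 (modify b.txt): modified={a.txt, b.txt} staged={b.txt, c.txt}
After op 21 (git add b.txt): modified={a.txt} staged={b.txt, c.txt}
After op 22 (modify c.txt): modified={a.txt, c.txt} staged={b.txt, c.txt}
After op 23 (modify b.txt): modified={a.txt, b.txt, c.txt} staged={b.txt, c.txt}
After op 24 (git reset b.txt): modified={a.txt, b.txt, c.txt} staged={c.txt}

Answer: c.txt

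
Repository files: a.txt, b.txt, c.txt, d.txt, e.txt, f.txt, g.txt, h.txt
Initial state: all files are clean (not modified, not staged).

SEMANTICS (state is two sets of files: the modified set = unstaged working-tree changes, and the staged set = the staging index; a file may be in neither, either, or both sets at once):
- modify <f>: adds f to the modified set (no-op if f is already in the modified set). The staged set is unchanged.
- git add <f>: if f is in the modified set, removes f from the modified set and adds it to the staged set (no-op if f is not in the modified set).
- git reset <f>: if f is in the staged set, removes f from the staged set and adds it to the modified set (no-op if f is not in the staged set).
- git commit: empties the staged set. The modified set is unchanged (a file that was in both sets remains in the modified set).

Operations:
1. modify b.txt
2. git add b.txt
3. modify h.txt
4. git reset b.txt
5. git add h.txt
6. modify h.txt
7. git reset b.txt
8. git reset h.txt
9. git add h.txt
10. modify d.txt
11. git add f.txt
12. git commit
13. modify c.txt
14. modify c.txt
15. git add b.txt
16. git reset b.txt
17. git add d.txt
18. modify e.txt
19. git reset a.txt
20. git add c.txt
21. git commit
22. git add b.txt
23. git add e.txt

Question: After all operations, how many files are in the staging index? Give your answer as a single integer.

Answer: 2

Derivation:
After op 1 (modify b.txt): modified={b.txt} staged={none}
After op 2 (git add b.txt): modified={none} staged={b.txt}
After op 3 (modify h.txt): modified={h.txt} staged={b.txt}
After op 4 (git reset b.txt): modified={b.txt, h.txt} staged={none}
After op 5 (git add h.txt): modified={b.txt} staged={h.txt}
After op 6 (modify h.txt): modified={b.txt, h.txt} staged={h.txt}
After op 7 (git reset b.txt): modified={b.txt, h.txt} staged={h.txt}
After op 8 (git reset h.txt): modified={b.txt, h.txt} staged={none}
After op 9 (git add h.txt): modified={b.txt} staged={h.txt}
After op 10 (modify d.txt): modified={b.txt, d.txt} staged={h.txt}
After op 11 (git add f.txt): modified={b.txt, d.txt} staged={h.txt}
After op 12 (git commit): modified={b.txt, d.txt} staged={none}
After op 13 (modify c.txt): modified={b.txt, c.txt, d.txt} staged={none}
After op 14 (modify c.txt): modified={b.txt, c.txt, d.txt} staged={none}
After op 15 (git add b.txt): modified={c.txt, d.txt} staged={b.txt}
After op 16 (git reset b.txt): modified={b.txt, c.txt, d.txt} staged={none}
After op 17 (git add d.txt): modified={b.txt, c.txt} staged={d.txt}
After op 18 (modify e.txt): modified={b.txt, c.txt, e.txt} staged={d.txt}
After op 19 (git reset a.txt): modified={b.txt, c.txt, e.txt} staged={d.txt}
After op 20 (git add c.txt): modified={b.txt, e.txt} staged={c.txt, d.txt}
After op 21 (git commit): modified={b.txt, e.txt} staged={none}
After op 22 (git add b.txt): modified={e.txt} staged={b.txt}
After op 23 (git add e.txt): modified={none} staged={b.txt, e.txt}
Final staged set: {b.txt, e.txt} -> count=2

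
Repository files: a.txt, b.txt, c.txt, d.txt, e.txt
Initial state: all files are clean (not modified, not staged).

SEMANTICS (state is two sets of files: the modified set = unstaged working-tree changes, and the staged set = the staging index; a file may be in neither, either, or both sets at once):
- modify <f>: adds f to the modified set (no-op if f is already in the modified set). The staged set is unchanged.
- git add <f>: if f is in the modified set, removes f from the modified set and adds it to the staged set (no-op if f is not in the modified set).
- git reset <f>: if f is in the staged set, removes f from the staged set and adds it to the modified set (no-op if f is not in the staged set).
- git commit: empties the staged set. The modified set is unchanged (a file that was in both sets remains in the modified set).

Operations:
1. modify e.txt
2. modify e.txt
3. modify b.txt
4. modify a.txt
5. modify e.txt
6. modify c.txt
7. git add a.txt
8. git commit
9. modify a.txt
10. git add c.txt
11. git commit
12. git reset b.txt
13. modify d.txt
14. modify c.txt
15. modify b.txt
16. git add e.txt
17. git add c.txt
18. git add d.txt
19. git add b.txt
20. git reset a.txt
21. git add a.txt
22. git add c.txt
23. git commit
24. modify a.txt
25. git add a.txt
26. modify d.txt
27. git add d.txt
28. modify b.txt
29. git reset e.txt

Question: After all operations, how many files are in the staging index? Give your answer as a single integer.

After op 1 (modify e.txt): modified={e.txt} staged={none}
After op 2 (modify e.txt): modified={e.txt} staged={none}
After op 3 (modify b.txt): modified={b.txt, e.txt} staged={none}
After op 4 (modify a.txt): modified={a.txt, b.txt, e.txt} staged={none}
After op 5 (modify e.txt): modified={a.txt, b.txt, e.txt} staged={none}
After op 6 (modify c.txt): modified={a.txt, b.txt, c.txt, e.txt} staged={none}
After op 7 (git add a.txt): modified={b.txt, c.txt, e.txt} staged={a.txt}
After op 8 (git commit): modified={b.txt, c.txt, e.txt} staged={none}
After op 9 (modify a.txt): modified={a.txt, b.txt, c.txt, e.txt} staged={none}
After op 10 (git add c.txt): modified={a.txt, b.txt, e.txt} staged={c.txt}
After op 11 (git commit): modified={a.txt, b.txt, e.txt} staged={none}
After op 12 (git reset b.txt): modified={a.txt, b.txt, e.txt} staged={none}
After op 13 (modify d.txt): modified={a.txt, b.txt, d.txt, e.txt} staged={none}
After op 14 (modify c.txt): modified={a.txt, b.txt, c.txt, d.txt, e.txt} staged={none}
After op 15 (modify b.txt): modified={a.txt, b.txt, c.txt, d.txt, e.txt} staged={none}
After op 16 (git add e.txt): modified={a.txt, b.txt, c.txt, d.txt} staged={e.txt}
After op 17 (git add c.txt): modified={a.txt, b.txt, d.txt} staged={c.txt, e.txt}
After op 18 (git add d.txt): modified={a.txt, b.txt} staged={c.txt, d.txt, e.txt}
After op 19 (git add b.txt): modified={a.txt} staged={b.txt, c.txt, d.txt, e.txt}
After op 20 (git reset a.txt): modified={a.txt} staged={b.txt, c.txt, d.txt, e.txt}
After op 21 (git add a.txt): modified={none} staged={a.txt, b.txt, c.txt, d.txt, e.txt}
After op 22 (git add c.txt): modified={none} staged={a.txt, b.txt, c.txt, d.txt, e.txt}
After op 23 (git commit): modified={none} staged={none}
After op 24 (modify a.txt): modified={a.txt} staged={none}
After op 25 (git add a.txt): modified={none} staged={a.txt}
After op 26 (modify d.txt): modified={d.txt} staged={a.txt}
After op 27 (git add d.txt): modified={none} staged={a.txt, d.txt}
After op 28 (modify b.txt): modified={b.txt} staged={a.txt, d.txt}
After op 29 (git reset e.txt): modified={b.txt} staged={a.txt, d.txt}
Final staged set: {a.txt, d.txt} -> count=2

Answer: 2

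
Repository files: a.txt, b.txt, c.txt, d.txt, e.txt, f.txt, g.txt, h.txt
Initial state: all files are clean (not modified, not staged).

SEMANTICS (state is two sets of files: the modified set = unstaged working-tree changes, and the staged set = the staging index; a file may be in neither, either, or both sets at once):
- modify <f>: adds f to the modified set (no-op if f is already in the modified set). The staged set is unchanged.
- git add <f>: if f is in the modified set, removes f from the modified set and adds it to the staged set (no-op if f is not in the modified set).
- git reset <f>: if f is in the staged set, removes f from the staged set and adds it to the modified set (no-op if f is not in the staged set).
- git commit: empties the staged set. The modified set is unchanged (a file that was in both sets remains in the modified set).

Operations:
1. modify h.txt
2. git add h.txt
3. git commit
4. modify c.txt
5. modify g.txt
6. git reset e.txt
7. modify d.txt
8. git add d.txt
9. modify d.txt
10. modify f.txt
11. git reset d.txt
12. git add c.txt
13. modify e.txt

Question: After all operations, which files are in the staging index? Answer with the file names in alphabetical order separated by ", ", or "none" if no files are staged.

Answer: c.txt

Derivation:
After op 1 (modify h.txt): modified={h.txt} staged={none}
After op 2 (git add h.txt): modified={none} staged={h.txt}
After op 3 (git commit): modified={none} staged={none}
After op 4 (modify c.txt): modified={c.txt} staged={none}
After op 5 (modify g.txt): modified={c.txt, g.txt} staged={none}
After op 6 (git reset e.txt): modified={c.txt, g.txt} staged={none}
After op 7 (modify d.txt): modified={c.txt, d.txt, g.txt} staged={none}
After op 8 (git add d.txt): modified={c.txt, g.txt} staged={d.txt}
After op 9 (modify d.txt): modified={c.txt, d.txt, g.txt} staged={d.txt}
After op 10 (modify f.txt): modified={c.txt, d.txt, f.txt, g.txt} staged={d.txt}
After op 11 (git reset d.txt): modified={c.txt, d.txt, f.txt, g.txt} staged={none}
After op 12 (git add c.txt): modified={d.txt, f.txt, g.txt} staged={c.txt}
After op 13 (modify e.txt): modified={d.txt, e.txt, f.txt, g.txt} staged={c.txt}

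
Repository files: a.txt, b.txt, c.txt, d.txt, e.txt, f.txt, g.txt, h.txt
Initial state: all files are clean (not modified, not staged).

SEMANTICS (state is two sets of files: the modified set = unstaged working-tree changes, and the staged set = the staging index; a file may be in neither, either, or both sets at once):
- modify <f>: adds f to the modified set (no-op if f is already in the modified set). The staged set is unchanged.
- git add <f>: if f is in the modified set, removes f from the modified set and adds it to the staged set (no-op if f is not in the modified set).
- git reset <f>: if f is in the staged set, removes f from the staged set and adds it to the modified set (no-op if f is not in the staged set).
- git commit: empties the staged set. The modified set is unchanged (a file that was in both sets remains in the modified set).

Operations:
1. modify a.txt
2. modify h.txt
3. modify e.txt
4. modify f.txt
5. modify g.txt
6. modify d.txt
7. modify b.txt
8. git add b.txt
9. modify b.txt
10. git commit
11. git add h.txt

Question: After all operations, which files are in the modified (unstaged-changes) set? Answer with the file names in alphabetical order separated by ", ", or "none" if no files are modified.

Answer: a.txt, b.txt, d.txt, e.txt, f.txt, g.txt

Derivation:
After op 1 (modify a.txt): modified={a.txt} staged={none}
After op 2 (modify h.txt): modified={a.txt, h.txt} staged={none}
After op 3 (modify e.txt): modified={a.txt, e.txt, h.txt} staged={none}
After op 4 (modify f.txt): modified={a.txt, e.txt, f.txt, h.txt} staged={none}
After op 5 (modify g.txt): modified={a.txt, e.txt, f.txt, g.txt, h.txt} staged={none}
After op 6 (modify d.txt): modified={a.txt, d.txt, e.txt, f.txt, g.txt, h.txt} staged={none}
After op 7 (modify b.txt): modified={a.txt, b.txt, d.txt, e.txt, f.txt, g.txt, h.txt} staged={none}
After op 8 (git add b.txt): modified={a.txt, d.txt, e.txt, f.txt, g.txt, h.txt} staged={b.txt}
After op 9 (modify b.txt): modified={a.txt, b.txt, d.txt, e.txt, f.txt, g.txt, h.txt} staged={b.txt}
After op 10 (git commit): modified={a.txt, b.txt, d.txt, e.txt, f.txt, g.txt, h.txt} staged={none}
After op 11 (git add h.txt): modified={a.txt, b.txt, d.txt, e.txt, f.txt, g.txt} staged={h.txt}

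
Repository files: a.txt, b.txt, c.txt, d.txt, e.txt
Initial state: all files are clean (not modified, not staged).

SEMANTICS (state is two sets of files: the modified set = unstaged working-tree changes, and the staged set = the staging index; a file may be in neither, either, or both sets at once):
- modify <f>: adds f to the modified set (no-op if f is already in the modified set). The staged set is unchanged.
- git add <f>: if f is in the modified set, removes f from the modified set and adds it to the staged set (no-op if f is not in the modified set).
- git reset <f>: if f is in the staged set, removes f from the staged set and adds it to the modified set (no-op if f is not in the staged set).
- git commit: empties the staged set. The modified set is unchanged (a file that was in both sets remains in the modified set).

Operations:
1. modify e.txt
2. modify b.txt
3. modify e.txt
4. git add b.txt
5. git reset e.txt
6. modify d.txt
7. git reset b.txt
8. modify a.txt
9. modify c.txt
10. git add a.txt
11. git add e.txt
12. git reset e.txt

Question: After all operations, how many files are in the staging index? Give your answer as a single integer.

After op 1 (modify e.txt): modified={e.txt} staged={none}
After op 2 (modify b.txt): modified={b.txt, e.txt} staged={none}
After op 3 (modify e.txt): modified={b.txt, e.txt} staged={none}
After op 4 (git add b.txt): modified={e.txt} staged={b.txt}
After op 5 (git reset e.txt): modified={e.txt} staged={b.txt}
After op 6 (modify d.txt): modified={d.txt, e.txt} staged={b.txt}
After op 7 (git reset b.txt): modified={b.txt, d.txt, e.txt} staged={none}
After op 8 (modify a.txt): modified={a.txt, b.txt, d.txt, e.txt} staged={none}
After op 9 (modify c.txt): modified={a.txt, b.txt, c.txt, d.txt, e.txt} staged={none}
After op 10 (git add a.txt): modified={b.txt, c.txt, d.txt, e.txt} staged={a.txt}
After op 11 (git add e.txt): modified={b.txt, c.txt, d.txt} staged={a.txt, e.txt}
After op 12 (git reset e.txt): modified={b.txt, c.txt, d.txt, e.txt} staged={a.txt}
Final staged set: {a.txt} -> count=1

Answer: 1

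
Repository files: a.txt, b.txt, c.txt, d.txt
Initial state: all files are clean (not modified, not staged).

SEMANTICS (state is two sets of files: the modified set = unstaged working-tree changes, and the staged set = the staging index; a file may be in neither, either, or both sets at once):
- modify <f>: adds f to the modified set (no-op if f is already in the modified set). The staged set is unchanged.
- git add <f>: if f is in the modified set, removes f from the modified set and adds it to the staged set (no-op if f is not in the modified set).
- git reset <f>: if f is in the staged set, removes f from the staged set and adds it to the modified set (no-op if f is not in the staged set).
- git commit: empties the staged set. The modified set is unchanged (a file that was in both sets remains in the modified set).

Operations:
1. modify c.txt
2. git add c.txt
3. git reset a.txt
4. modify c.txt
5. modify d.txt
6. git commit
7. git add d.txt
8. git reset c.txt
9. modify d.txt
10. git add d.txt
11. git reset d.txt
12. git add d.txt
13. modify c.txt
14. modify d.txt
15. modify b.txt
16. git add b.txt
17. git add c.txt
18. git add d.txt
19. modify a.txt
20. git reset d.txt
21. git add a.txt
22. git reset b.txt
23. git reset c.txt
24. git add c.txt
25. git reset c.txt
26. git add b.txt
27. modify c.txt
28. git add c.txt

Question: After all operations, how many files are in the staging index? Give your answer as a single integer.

Answer: 3

Derivation:
After op 1 (modify c.txt): modified={c.txt} staged={none}
After op 2 (git add c.txt): modified={none} staged={c.txt}
After op 3 (git reset a.txt): modified={none} staged={c.txt}
After op 4 (modify c.txt): modified={c.txt} staged={c.txt}
After op 5 (modify d.txt): modified={c.txt, d.txt} staged={c.txt}
After op 6 (git commit): modified={c.txt, d.txt} staged={none}
After op 7 (git add d.txt): modified={c.txt} staged={d.txt}
After op 8 (git reset c.txt): modified={c.txt} staged={d.txt}
After op 9 (modify d.txt): modified={c.txt, d.txt} staged={d.txt}
After op 10 (git add d.txt): modified={c.txt} staged={d.txt}
After op 11 (git reset d.txt): modified={c.txt, d.txt} staged={none}
After op 12 (git add d.txt): modified={c.txt} staged={d.txt}
After op 13 (modify c.txt): modified={c.txt} staged={d.txt}
After op 14 (modify d.txt): modified={c.txt, d.txt} staged={d.txt}
After op 15 (modify b.txt): modified={b.txt, c.txt, d.txt} staged={d.txt}
After op 16 (git add b.txt): modified={c.txt, d.txt} staged={b.txt, d.txt}
After op 17 (git add c.txt): modified={d.txt} staged={b.txt, c.txt, d.txt}
After op 18 (git add d.txt): modified={none} staged={b.txt, c.txt, d.txt}
After op 19 (modify a.txt): modified={a.txt} staged={b.txt, c.txt, d.txt}
After op 20 (git reset d.txt): modified={a.txt, d.txt} staged={b.txt, c.txt}
After op 21 (git add a.txt): modified={d.txt} staged={a.txt, b.txt, c.txt}
After op 22 (git reset b.txt): modified={b.txt, d.txt} staged={a.txt, c.txt}
After op 23 (git reset c.txt): modified={b.txt, c.txt, d.txt} staged={a.txt}
After op 24 (git add c.txt): modified={b.txt, d.txt} staged={a.txt, c.txt}
After op 25 (git reset c.txt): modified={b.txt, c.txt, d.txt} staged={a.txt}
After op 26 (git add b.txt): modified={c.txt, d.txt} staged={a.txt, b.txt}
After op 27 (modify c.txt): modified={c.txt, d.txt} staged={a.txt, b.txt}
After op 28 (git add c.txt): modified={d.txt} staged={a.txt, b.txt, c.txt}
Final staged set: {a.txt, b.txt, c.txt} -> count=3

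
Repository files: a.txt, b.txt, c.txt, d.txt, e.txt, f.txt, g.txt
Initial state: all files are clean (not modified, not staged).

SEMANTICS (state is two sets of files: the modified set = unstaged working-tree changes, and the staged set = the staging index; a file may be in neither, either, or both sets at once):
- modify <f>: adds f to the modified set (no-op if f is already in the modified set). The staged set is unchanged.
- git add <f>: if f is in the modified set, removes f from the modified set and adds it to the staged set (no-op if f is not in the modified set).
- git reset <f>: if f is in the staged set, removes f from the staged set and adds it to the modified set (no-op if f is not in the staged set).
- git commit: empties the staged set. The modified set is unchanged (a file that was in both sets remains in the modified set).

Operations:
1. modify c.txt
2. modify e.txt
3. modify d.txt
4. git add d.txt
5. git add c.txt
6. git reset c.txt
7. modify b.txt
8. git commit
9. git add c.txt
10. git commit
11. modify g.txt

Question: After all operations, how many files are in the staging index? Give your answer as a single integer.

After op 1 (modify c.txt): modified={c.txt} staged={none}
After op 2 (modify e.txt): modified={c.txt, e.txt} staged={none}
After op 3 (modify d.txt): modified={c.txt, d.txt, e.txt} staged={none}
After op 4 (git add d.txt): modified={c.txt, e.txt} staged={d.txt}
After op 5 (git add c.txt): modified={e.txt} staged={c.txt, d.txt}
After op 6 (git reset c.txt): modified={c.txt, e.txt} staged={d.txt}
After op 7 (modify b.txt): modified={b.txt, c.txt, e.txt} staged={d.txt}
After op 8 (git commit): modified={b.txt, c.txt, e.txt} staged={none}
After op 9 (git add c.txt): modified={b.txt, e.txt} staged={c.txt}
After op 10 (git commit): modified={b.txt, e.txt} staged={none}
After op 11 (modify g.txt): modified={b.txt, e.txt, g.txt} staged={none}
Final staged set: {none} -> count=0

Answer: 0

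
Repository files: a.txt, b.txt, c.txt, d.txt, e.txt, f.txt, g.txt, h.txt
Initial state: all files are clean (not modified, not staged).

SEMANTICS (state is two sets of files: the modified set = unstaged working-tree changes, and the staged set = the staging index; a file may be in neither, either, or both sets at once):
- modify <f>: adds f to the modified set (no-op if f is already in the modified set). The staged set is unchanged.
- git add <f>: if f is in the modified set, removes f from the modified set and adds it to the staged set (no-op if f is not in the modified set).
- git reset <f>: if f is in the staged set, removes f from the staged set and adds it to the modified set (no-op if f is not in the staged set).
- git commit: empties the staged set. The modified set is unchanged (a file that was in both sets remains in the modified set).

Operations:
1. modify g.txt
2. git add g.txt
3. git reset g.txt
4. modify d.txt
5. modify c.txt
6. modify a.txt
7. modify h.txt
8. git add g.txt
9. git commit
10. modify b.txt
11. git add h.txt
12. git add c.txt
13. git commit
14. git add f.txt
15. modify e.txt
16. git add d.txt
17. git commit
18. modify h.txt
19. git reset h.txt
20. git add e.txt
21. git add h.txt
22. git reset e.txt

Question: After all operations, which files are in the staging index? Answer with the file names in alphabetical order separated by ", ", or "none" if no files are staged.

After op 1 (modify g.txt): modified={g.txt} staged={none}
After op 2 (git add g.txt): modified={none} staged={g.txt}
After op 3 (git reset g.txt): modified={g.txt} staged={none}
After op 4 (modify d.txt): modified={d.txt, g.txt} staged={none}
After op 5 (modify c.txt): modified={c.txt, d.txt, g.txt} staged={none}
After op 6 (modify a.txt): modified={a.txt, c.txt, d.txt, g.txt} staged={none}
After op 7 (modify h.txt): modified={a.txt, c.txt, d.txt, g.txt, h.txt} staged={none}
After op 8 (git add g.txt): modified={a.txt, c.txt, d.txt, h.txt} staged={g.txt}
After op 9 (git commit): modified={a.txt, c.txt, d.txt, h.txt} staged={none}
After op 10 (modify b.txt): modified={a.txt, b.txt, c.txt, d.txt, h.txt} staged={none}
After op 11 (git add h.txt): modified={a.txt, b.txt, c.txt, d.txt} staged={h.txt}
After op 12 (git add c.txt): modified={a.txt, b.txt, d.txt} staged={c.txt, h.txt}
After op 13 (git commit): modified={a.txt, b.txt, d.txt} staged={none}
After op 14 (git add f.txt): modified={a.txt, b.txt, d.txt} staged={none}
After op 15 (modify e.txt): modified={a.txt, b.txt, d.txt, e.txt} staged={none}
After op 16 (git add d.txt): modified={a.txt, b.txt, e.txt} staged={d.txt}
After op 17 (git commit): modified={a.txt, b.txt, e.txt} staged={none}
After op 18 (modify h.txt): modified={a.txt, b.txt, e.txt, h.txt} staged={none}
After op 19 (git reset h.txt): modified={a.txt, b.txt, e.txt, h.txt} staged={none}
After op 20 (git add e.txt): modified={a.txt, b.txt, h.txt} staged={e.txt}
After op 21 (git add h.txt): modified={a.txt, b.txt} staged={e.txt, h.txt}
After op 22 (git reset e.txt): modified={a.txt, b.txt, e.txt} staged={h.txt}

Answer: h.txt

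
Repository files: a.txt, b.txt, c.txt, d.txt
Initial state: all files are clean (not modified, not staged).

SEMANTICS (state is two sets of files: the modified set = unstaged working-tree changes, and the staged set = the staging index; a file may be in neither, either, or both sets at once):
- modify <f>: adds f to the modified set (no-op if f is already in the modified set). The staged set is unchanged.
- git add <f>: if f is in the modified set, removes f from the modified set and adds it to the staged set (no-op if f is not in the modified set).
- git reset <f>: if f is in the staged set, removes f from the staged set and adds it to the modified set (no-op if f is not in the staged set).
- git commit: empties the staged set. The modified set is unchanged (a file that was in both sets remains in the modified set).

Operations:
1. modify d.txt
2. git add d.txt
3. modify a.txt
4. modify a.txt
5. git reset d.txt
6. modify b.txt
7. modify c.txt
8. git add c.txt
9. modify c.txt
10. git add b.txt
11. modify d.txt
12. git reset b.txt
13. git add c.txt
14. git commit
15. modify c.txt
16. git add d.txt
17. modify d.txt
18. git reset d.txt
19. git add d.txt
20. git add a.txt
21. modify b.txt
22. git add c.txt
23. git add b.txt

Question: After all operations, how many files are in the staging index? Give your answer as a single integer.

Answer: 4

Derivation:
After op 1 (modify d.txt): modified={d.txt} staged={none}
After op 2 (git add d.txt): modified={none} staged={d.txt}
After op 3 (modify a.txt): modified={a.txt} staged={d.txt}
After op 4 (modify a.txt): modified={a.txt} staged={d.txt}
After op 5 (git reset d.txt): modified={a.txt, d.txt} staged={none}
After op 6 (modify b.txt): modified={a.txt, b.txt, d.txt} staged={none}
After op 7 (modify c.txt): modified={a.txt, b.txt, c.txt, d.txt} staged={none}
After op 8 (git add c.txt): modified={a.txt, b.txt, d.txt} staged={c.txt}
After op 9 (modify c.txt): modified={a.txt, b.txt, c.txt, d.txt} staged={c.txt}
After op 10 (git add b.txt): modified={a.txt, c.txt, d.txt} staged={b.txt, c.txt}
After op 11 (modify d.txt): modified={a.txt, c.txt, d.txt} staged={b.txt, c.txt}
After op 12 (git reset b.txt): modified={a.txt, b.txt, c.txt, d.txt} staged={c.txt}
After op 13 (git add c.txt): modified={a.txt, b.txt, d.txt} staged={c.txt}
After op 14 (git commit): modified={a.txt, b.txt, d.txt} staged={none}
After op 15 (modify c.txt): modified={a.txt, b.txt, c.txt, d.txt} staged={none}
After op 16 (git add d.txt): modified={a.txt, b.txt, c.txt} staged={d.txt}
After op 17 (modify d.txt): modified={a.txt, b.txt, c.txt, d.txt} staged={d.txt}
After op 18 (git reset d.txt): modified={a.txt, b.txt, c.txt, d.txt} staged={none}
After op 19 (git add d.txt): modified={a.txt, b.txt, c.txt} staged={d.txt}
After op 20 (git add a.txt): modified={b.txt, c.txt} staged={a.txt, d.txt}
After op 21 (modify b.txt): modified={b.txt, c.txt} staged={a.txt, d.txt}
After op 22 (git add c.txt): modified={b.txt} staged={a.txt, c.txt, d.txt}
After op 23 (git add b.txt): modified={none} staged={a.txt, b.txt, c.txt, d.txt}
Final staged set: {a.txt, b.txt, c.txt, d.txt} -> count=4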